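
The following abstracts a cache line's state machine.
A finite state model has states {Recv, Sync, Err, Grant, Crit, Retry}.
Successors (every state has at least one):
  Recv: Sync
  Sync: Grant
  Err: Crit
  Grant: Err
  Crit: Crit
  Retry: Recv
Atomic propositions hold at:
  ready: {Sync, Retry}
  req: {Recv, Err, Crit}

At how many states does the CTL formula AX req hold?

4

Sat(AX req) = {s : every successor in {Recv, Err, Crit}} = {Err, Grant, Crit, Retry}
|Sat(AX req)| = |{Err, Grant, Crit, Retry}| = 4.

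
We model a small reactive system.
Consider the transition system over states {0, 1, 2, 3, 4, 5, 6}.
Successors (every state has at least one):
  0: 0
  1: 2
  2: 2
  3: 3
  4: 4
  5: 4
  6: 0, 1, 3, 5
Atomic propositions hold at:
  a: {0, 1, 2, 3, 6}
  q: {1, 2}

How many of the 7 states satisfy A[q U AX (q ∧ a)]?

2

Sat(q ∧ a) = {1, 2}
Sat(AX (q ∧ a)) = {s : every successor in {1, 2}} = {1, 2}
A[q U AX (q ∧ a)]: least fixpoint, start Z0 = Sat(AX (q ∧ a)) = {1, 2}, add states in Sat(q) with every successor in Z. Already a fixed point.
Sat(A[q U AX (q ∧ a)]) = {1, 2}
|Sat(A[q U AX (q ∧ a)])| = |{1, 2}| = 2.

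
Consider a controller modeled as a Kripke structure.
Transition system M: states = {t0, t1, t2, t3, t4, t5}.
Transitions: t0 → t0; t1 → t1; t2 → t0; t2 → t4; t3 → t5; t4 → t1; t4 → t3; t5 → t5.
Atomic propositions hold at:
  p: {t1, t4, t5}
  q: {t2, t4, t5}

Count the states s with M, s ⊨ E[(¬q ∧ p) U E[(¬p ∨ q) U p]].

5

Sat(¬q) = {t0, t1, t3}
Sat(¬q ∧ p) = {t1}
Sat(¬p) = {t0, t2, t3}
Sat(¬p ∨ q) = {t0, t2, t3, t4, t5}
E[(¬p ∨ q) U p]: least fixpoint, start Z0 = Sat(p) = {t1, t4, t5}, add states in Sat(¬p ∨ q) with some successor in Z. Z1 = {t1, t2, t3, t4, t5}; fixed.
Sat(E[(¬p ∨ q) U p]) = {t1, t2, t3, t4, t5}
E[(¬q ∧ p) U E[(¬p ∨ q) U p]]: least fixpoint, start Z0 = Sat(E[(¬p ∨ q) U p]) = {t1, t2, t3, t4, t5}, add states in Sat(¬q ∧ p) with some successor in Z. Already a fixed point.
Sat(E[(¬q ∧ p) U E[(¬p ∨ q) U p]]) = {t1, t2, t3, t4, t5}
|Sat(E[(¬q ∧ p) U E[(¬p ∨ q) U p]])| = |{t1, t2, t3, t4, t5}| = 5.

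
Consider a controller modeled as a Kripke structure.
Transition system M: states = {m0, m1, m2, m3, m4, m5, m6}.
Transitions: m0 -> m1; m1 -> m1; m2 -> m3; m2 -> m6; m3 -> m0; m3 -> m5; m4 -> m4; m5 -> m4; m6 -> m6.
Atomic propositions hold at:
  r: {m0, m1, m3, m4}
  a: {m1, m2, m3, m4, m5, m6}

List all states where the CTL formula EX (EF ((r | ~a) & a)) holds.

{m0, m1, m2, m3, m4, m5}

Sat(~a) = {m0}
Sat(r | ~a) = {m0, m1, m3, m4}
Sat((r | ~a) & a) = {m1, m3, m4}
EF ((r | ~a) & a): least fixpoint, start Z0 = {m1, m3, m4}, add states with some successor in Z. Z1 = {m0, m1, m2, m3, m4, m5}; fixed.
Sat(EF ((r | ~a) & a)) = {m0, m1, m2, m3, m4, m5}
Sat(EX (EF ((r | ~a) & a))) = {s : some successor in {m0, m1, m2, m3, m4, m5}} = {m0, m1, m2, m3, m4, m5}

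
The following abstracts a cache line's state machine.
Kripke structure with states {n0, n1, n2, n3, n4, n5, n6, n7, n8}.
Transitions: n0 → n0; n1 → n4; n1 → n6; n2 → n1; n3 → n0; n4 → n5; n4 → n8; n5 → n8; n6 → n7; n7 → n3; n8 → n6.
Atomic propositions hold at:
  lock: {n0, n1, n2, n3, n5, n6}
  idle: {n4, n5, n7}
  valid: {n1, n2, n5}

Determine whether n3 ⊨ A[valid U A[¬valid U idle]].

No

Sat(¬valid) = {n0, n3, n4, n6, n7, n8}
A[¬valid U idle]: least fixpoint, start Z0 = Sat(idle) = {n4, n5, n7}, add states in Sat(¬valid) with every successor in Z. Z1 = {n4, n5, n6, n7}; Z2 = {n4, n5, n6, n7, n8}; fixed.
Sat(A[¬valid U idle]) = {n4, n5, n6, n7, n8}
A[valid U A[¬valid U idle]]: least fixpoint, start Z0 = Sat(A[¬valid U idle]) = {n4, n5, n6, n7, n8}, add states in Sat(valid) with every successor in Z. Z1 = {n1, n4, n5, n6, n7, n8}; Z2 = {n1, n2, n4, n5, n6, n7, n8}; fixed.
Sat(A[valid U A[¬valid U idle]]) = {n1, n2, n4, n5, n6, n7, n8}
n3 ∉ Sat(A[valid U A[¬valid U idle]]) = {n1, n2, n4, n5, n6, n7, n8}, so the formula does not hold at n3.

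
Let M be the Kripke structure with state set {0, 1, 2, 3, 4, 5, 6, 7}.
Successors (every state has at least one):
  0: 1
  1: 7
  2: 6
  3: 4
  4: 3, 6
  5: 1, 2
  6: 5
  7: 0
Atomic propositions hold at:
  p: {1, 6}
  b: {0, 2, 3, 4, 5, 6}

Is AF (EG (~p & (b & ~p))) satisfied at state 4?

Yes

Sat(~p) = {0, 2, 3, 4, 5, 7}
Sat(b & ~p) = {0, 2, 3, 4, 5}
Sat(~p & (b & ~p)) = {0, 2, 3, 4, 5}
EG (~p & (b & ~p)): greatest fixpoint, start Z0 = {0, 2, 3, 4, 5}, keep only states in Sat with some successor in Z. Z1 = {3, 4, 5}; Z2 = {3, 4}; fixed.
Sat(EG (~p & (b & ~p))) = {3, 4}
AF (EG (~p & (b & ~p))): least fixpoint, start Z0 = {3, 4}, add states with every successor in Z. Already a fixed point.
Sat(AF (EG (~p & (b & ~p)))) = {3, 4}
4 ∈ Sat(AF (EG (~p & (b & ~p)))) = {3, 4}, so the formula holds at 4.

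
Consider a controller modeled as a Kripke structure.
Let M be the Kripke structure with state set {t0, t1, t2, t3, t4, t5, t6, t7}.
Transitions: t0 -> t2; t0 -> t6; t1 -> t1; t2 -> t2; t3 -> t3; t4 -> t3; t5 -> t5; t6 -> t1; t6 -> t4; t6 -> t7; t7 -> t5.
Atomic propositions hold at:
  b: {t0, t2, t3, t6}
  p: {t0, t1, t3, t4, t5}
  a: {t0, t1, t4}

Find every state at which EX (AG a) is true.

AG a: greatest fixpoint, start Z0 = {t0, t1, t4}, keep only states in Sat with every successor in Z. Z1 = {t1}; fixed.
Sat(AG a) = {t1}
Sat(EX (AG a)) = {s : some successor in {t1}} = {t1, t6}

{t1, t6}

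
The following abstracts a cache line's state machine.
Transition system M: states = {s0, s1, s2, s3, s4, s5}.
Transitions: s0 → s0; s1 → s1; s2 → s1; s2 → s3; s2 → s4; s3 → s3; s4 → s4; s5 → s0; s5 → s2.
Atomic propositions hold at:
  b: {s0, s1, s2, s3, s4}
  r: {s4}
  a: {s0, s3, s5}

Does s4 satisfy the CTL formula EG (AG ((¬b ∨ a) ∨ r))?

Yes

Sat(¬b) = {s5}
Sat(¬b ∨ a) = {s0, s3, s5}
Sat((¬b ∨ a) ∨ r) = {s0, s3, s4, s5}
AG ((¬b ∨ a) ∨ r): greatest fixpoint, start Z0 = {s0, s3, s4, s5}, keep only states in Sat with every successor in Z. Z1 = {s0, s3, s4}; fixed.
Sat(AG ((¬b ∨ a) ∨ r)) = {s0, s3, s4}
EG (AG ((¬b ∨ a) ∨ r)): greatest fixpoint, start Z0 = {s0, s3, s4}, keep only states in Sat with some successor in Z. Already a fixed point.
Sat(EG (AG ((¬b ∨ a) ∨ r))) = {s0, s3, s4}
s4 ∈ Sat(EG (AG ((¬b ∨ a) ∨ r))) = {s0, s3, s4}, so the formula holds at s4.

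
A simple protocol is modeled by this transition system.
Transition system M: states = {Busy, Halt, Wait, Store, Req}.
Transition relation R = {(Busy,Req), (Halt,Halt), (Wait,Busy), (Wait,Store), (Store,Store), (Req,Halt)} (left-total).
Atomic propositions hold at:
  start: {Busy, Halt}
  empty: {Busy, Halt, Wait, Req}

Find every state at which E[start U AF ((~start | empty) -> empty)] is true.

Sat(~start) = {Wait, Store, Req}
Sat(~start | empty) = {Busy, Halt, Wait, Store, Req}
Sat((~start | empty) -> empty) = {Busy, Halt, Wait, Req}
AF ((~start | empty) -> empty): least fixpoint, start Z0 = {Busy, Halt, Wait, Req}, add states with every successor in Z. Already a fixed point.
Sat(AF ((~start | empty) -> empty)) = {Busy, Halt, Wait, Req}
E[start U AF ((~start | empty) -> empty)]: least fixpoint, start Z0 = Sat(AF ((~start | empty) -> empty)) = {Busy, Halt, Wait, Req}, add states in Sat(start) with some successor in Z. Already a fixed point.
Sat(E[start U AF ((~start | empty) -> empty)]) = {Busy, Halt, Wait, Req}

{Busy, Halt, Wait, Req}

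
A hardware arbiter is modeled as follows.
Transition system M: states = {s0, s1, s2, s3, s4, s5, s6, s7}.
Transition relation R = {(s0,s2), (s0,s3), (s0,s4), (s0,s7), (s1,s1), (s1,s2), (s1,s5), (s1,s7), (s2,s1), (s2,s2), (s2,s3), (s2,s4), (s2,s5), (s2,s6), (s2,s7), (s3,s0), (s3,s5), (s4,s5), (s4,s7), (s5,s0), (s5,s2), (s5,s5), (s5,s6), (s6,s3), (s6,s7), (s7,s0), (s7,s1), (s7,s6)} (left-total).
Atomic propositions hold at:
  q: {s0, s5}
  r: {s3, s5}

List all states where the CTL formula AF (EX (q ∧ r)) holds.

{s1, s2, s3, s4, s5}

Sat(q ∧ r) = {s5}
Sat(EX (q ∧ r)) = {s : some successor in {s5}} = {s1, s2, s3, s4, s5}
AF (EX (q ∧ r)): least fixpoint, start Z0 = {s1, s2, s3, s4, s5}, add states with every successor in Z. Already a fixed point.
Sat(AF (EX (q ∧ r))) = {s1, s2, s3, s4, s5}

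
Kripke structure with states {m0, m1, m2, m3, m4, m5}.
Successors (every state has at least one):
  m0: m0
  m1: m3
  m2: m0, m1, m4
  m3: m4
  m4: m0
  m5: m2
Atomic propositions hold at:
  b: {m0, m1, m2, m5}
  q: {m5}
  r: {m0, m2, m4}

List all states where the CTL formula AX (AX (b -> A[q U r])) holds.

{m0, m1, m2, m3, m4}

A[q U r]: least fixpoint, start Z0 = Sat(r) = {m0, m2, m4}, add states in Sat(q) with every successor in Z. Z1 = {m0, m2, m4, m5}; fixed.
Sat(A[q U r]) = {m0, m2, m4, m5}
Sat(b -> A[q U r]) = {m0, m2, m3, m4, m5}
Sat(AX (b -> A[q U r])) = {s : every successor in {m0, m2, m3, m4, m5}} = {m0, m1, m3, m4, m5}
Sat(AX (AX (b -> A[q U r]))) = {s : every successor in {m0, m1, m3, m4, m5}} = {m0, m1, m2, m3, m4}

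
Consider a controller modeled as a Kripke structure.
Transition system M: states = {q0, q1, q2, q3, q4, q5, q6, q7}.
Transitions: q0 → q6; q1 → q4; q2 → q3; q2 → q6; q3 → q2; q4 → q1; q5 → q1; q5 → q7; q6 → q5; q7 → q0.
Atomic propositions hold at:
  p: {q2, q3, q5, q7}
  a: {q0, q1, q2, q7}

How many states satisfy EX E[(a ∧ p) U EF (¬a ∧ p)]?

6

Sat(a ∧ p) = {q2, q7}
Sat(¬a) = {q3, q4, q5, q6}
Sat(¬a ∧ p) = {q3, q5}
EF (¬a ∧ p): least fixpoint, start Z0 = {q3, q5}, add states with some successor in Z. Z1 = {q2, q3, q5, q6}; Z2 = {q0, q2, q3, q5, q6}; Z3 = {q0, q2, q3, q5, q6, q7}; fixed.
Sat(EF (¬a ∧ p)) = {q0, q2, q3, q5, q6, q7}
E[(a ∧ p) U EF (¬a ∧ p)]: least fixpoint, start Z0 = Sat(EF (¬a ∧ p)) = {q0, q2, q3, q5, q6, q7}, add states in Sat(a ∧ p) with some successor in Z. Already a fixed point.
Sat(E[(a ∧ p) U EF (¬a ∧ p)]) = {q0, q2, q3, q5, q6, q7}
Sat(EX E[(a ∧ p) U EF (¬a ∧ p)]) = {s : some successor in {q0, q2, q3, q5, q6, q7}} = {q0, q2, q3, q5, q6, q7}
|Sat(EX E[(a ∧ p) U EF (¬a ∧ p)])| = |{q0, q2, q3, q5, q6, q7}| = 6.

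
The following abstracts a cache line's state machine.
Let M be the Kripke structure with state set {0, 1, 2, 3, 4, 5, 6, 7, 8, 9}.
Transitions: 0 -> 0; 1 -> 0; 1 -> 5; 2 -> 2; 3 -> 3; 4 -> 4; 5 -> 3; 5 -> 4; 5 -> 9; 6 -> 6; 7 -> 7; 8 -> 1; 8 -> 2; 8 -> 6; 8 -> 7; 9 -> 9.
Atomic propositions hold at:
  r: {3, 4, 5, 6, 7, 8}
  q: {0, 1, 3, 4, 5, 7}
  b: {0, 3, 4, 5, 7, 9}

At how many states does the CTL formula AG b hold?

6

AG b: greatest fixpoint, start Z0 = {0, 3, 4, 5, 7, 9}, keep only states in Sat with every successor in Z. Already a fixed point.
Sat(AG b) = {0, 3, 4, 5, 7, 9}
|Sat(AG b)| = |{0, 3, 4, 5, 7, 9}| = 6.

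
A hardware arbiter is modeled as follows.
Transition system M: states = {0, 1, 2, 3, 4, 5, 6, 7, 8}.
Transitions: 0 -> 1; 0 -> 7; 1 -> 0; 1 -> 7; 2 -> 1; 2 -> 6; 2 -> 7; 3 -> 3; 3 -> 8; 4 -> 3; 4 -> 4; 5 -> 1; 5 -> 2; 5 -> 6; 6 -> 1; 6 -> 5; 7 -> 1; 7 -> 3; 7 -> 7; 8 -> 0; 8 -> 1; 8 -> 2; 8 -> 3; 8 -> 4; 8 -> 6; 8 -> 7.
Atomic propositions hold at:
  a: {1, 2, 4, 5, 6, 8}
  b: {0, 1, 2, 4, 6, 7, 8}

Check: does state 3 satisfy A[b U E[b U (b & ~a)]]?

No

Sat(~a) = {0, 3, 7}
Sat(b & ~a) = {0, 7}
E[b U (b & ~a)]: least fixpoint, start Z0 = Sat((b & ~a)) = {0, 7}, add states in Sat(b) with some successor in Z. Z1 = {0, 1, 2, 7, 8}; Z2 = {0, 1, 2, 6, 7, 8}; fixed.
Sat(E[b U (b & ~a)]) = {0, 1, 2, 6, 7, 8}
A[b U E[b U (b & ~a)]]: least fixpoint, start Z0 = Sat(E[b U (b & ~a)]) = {0, 1, 2, 6, 7, 8}, add states in Sat(b) with every successor in Z. Already a fixed point.
Sat(A[b U E[b U (b & ~a)]]) = {0, 1, 2, 6, 7, 8}
3 ∉ Sat(A[b U E[b U (b & ~a)]]) = {0, 1, 2, 6, 7, 8}, so the formula does not hold at 3.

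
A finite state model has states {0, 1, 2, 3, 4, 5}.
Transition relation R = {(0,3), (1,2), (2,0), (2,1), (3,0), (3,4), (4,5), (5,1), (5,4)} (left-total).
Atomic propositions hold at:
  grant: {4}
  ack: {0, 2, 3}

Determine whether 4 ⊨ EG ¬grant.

No

Sat(¬grant) = {0, 1, 2, 3, 5}
EG ¬grant: greatest fixpoint, start Z0 = {0, 1, 2, 3, 5}, keep only states in Sat with some successor in Z. Already a fixed point.
Sat(EG ¬grant) = {0, 1, 2, 3, 5}
4 ∉ Sat(EG ¬grant) = {0, 1, 2, 3, 5}, so the formula does not hold at 4.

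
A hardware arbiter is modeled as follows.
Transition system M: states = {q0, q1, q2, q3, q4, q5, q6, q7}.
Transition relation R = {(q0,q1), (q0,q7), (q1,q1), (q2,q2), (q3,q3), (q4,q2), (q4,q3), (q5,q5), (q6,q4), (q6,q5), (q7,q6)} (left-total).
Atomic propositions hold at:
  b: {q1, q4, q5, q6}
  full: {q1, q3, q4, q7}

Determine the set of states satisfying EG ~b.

{q2, q3}

Sat(~b) = {q0, q2, q3, q7}
EG ~b: greatest fixpoint, start Z0 = {q0, q2, q3, q7}, keep only states in Sat with some successor in Z. Z1 = {q0, q2, q3}; Z2 = {q2, q3}; fixed.
Sat(EG ~b) = {q2, q3}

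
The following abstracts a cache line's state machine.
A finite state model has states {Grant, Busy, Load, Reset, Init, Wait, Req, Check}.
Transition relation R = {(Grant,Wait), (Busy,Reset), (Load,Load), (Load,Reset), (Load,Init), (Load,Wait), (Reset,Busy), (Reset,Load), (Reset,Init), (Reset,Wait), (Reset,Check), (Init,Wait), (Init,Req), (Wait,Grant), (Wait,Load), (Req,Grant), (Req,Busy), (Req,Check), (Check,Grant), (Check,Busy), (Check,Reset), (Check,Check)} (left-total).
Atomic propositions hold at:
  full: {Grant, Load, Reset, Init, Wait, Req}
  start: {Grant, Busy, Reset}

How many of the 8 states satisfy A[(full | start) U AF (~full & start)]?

Sat(full | start) = {Grant, Busy, Load, Reset, Init, Wait, Req}
Sat(~full) = {Busy, Check}
Sat(~full & start) = {Busy}
AF (~full & start): least fixpoint, start Z0 = {Busy}, add states with every successor in Z. Already a fixed point.
Sat(AF (~full & start)) = {Busy}
A[(full | start) U AF (~full & start)]: least fixpoint, start Z0 = Sat(AF (~full & start)) = {Busy}, add states in Sat(full | start) with every successor in Z. Already a fixed point.
Sat(A[(full | start) U AF (~full & start)]) = {Busy}
|Sat(A[(full | start) U AF (~full & start)])| = |{Busy}| = 1.

1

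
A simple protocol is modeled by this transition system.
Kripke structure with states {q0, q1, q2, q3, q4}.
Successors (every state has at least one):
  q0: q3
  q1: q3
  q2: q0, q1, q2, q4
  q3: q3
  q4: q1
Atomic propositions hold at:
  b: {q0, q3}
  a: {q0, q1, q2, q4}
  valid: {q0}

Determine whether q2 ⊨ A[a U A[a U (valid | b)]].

Sat(valid | b) = {q0, q3}
A[a U (valid | b)]: least fixpoint, start Z0 = Sat((valid | b)) = {q0, q3}, add states in Sat(a) with every successor in Z. Z1 = {q0, q1, q3}; Z2 = {q0, q1, q3, q4}; fixed.
Sat(A[a U (valid | b)]) = {q0, q1, q3, q4}
A[a U A[a U (valid | b)]]: least fixpoint, start Z0 = Sat(A[a U (valid | b)]) = {q0, q1, q3, q4}, add states in Sat(a) with every successor in Z. Already a fixed point.
Sat(A[a U A[a U (valid | b)]]) = {q0, q1, q3, q4}
q2 ∉ Sat(A[a U A[a U (valid | b)]]) = {q0, q1, q3, q4}, so the formula does not hold at q2.

No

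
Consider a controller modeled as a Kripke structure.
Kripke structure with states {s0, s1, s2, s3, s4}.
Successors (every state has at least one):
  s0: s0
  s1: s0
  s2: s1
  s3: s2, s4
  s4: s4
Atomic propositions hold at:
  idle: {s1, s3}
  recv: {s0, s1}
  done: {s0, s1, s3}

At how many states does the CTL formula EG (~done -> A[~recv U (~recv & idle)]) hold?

Sat(~done) = {s2, s4}
Sat(~recv) = {s2, s3, s4}
Sat(~recv & idle) = {s3}
A[~recv U (~recv & idle)]: least fixpoint, start Z0 = Sat((~recv & idle)) = {s3}, add states in Sat(~recv) with every successor in Z. Already a fixed point.
Sat(A[~recv U (~recv & idle)]) = {s3}
Sat(~done -> A[~recv U (~recv & idle)]) = {s0, s1, s3}
EG (~done -> A[~recv U (~recv & idle)]): greatest fixpoint, start Z0 = {s0, s1, s3}, keep only states in Sat with some successor in Z. Z1 = {s0, s1}; fixed.
Sat(EG (~done -> A[~recv U (~recv & idle)])) = {s0, s1}
|Sat(EG (~done -> A[~recv U (~recv & idle)]))| = |{s0, s1}| = 2.

2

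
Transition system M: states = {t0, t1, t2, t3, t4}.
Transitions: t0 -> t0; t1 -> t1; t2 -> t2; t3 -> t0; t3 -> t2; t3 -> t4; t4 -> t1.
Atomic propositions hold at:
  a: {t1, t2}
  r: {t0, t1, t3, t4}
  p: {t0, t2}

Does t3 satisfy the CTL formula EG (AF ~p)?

Yes

Sat(~p) = {t1, t3, t4}
AF ~p: least fixpoint, start Z0 = {t1, t3, t4}, add states with every successor in Z. Already a fixed point.
Sat(AF ~p) = {t1, t3, t4}
EG (AF ~p): greatest fixpoint, start Z0 = {t1, t3, t4}, keep only states in Sat with some successor in Z. Already a fixed point.
Sat(EG (AF ~p)) = {t1, t3, t4}
t3 ∈ Sat(EG (AF ~p)) = {t1, t3, t4}, so the formula holds at t3.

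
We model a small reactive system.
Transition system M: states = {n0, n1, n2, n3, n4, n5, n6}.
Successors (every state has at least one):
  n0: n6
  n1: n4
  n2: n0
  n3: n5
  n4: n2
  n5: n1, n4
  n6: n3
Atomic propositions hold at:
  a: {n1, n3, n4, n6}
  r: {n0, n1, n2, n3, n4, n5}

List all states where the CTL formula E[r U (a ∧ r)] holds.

Sat(a ∧ r) = {n1, n3, n4}
E[r U (a ∧ r)]: least fixpoint, start Z0 = Sat((a ∧ r)) = {n1, n3, n4}, add states in Sat(r) with some successor in Z. Z1 = {n1, n3, n4, n5}; fixed.
Sat(E[r U (a ∧ r)]) = {n1, n3, n4, n5}

{n1, n3, n4, n5}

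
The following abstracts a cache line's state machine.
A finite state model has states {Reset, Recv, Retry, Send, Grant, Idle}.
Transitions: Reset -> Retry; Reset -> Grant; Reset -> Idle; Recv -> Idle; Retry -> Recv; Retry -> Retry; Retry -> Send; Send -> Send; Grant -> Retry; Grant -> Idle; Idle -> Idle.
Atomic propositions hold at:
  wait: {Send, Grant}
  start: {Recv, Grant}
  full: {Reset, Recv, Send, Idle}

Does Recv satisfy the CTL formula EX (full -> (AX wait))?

Sat(AX wait) = {s : every successor in {Send, Grant}} = {Send}
Sat(full -> (AX wait)) = {Retry, Send, Grant}
Sat(EX (full -> (AX wait))) = {s : some successor in {Retry, Send, Grant}} = {Reset, Retry, Send, Grant}
Recv ∉ Sat(EX (full -> (AX wait))) = {Reset, Retry, Send, Grant}, so the formula does not hold at Recv.

No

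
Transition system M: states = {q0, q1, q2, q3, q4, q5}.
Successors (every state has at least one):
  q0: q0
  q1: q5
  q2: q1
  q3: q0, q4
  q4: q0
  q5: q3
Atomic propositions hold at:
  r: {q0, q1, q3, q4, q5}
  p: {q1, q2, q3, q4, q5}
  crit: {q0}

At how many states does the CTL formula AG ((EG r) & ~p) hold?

1

EG r: greatest fixpoint, start Z0 = {q0, q1, q3, q4, q5}, keep only states in Sat with some successor in Z. Already a fixed point.
Sat(EG r) = {q0, q1, q3, q4, q5}
Sat(~p) = {q0}
Sat((EG r) & ~p) = {q0}
AG ((EG r) & ~p): greatest fixpoint, start Z0 = {q0}, keep only states in Sat with every successor in Z. Already a fixed point.
Sat(AG ((EG r) & ~p)) = {q0}
|Sat(AG ((EG r) & ~p))| = |{q0}| = 1.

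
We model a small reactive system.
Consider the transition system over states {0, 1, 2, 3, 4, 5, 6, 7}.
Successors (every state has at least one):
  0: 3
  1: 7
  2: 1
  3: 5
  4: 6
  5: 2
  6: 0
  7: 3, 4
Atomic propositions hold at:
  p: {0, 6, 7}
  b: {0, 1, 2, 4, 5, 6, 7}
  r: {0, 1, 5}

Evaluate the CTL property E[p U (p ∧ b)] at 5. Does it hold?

Sat(p ∧ b) = {0, 6, 7}
E[p U (p ∧ b)]: least fixpoint, start Z0 = Sat((p ∧ b)) = {0, 6, 7}, add states in Sat(p) with some successor in Z. Already a fixed point.
Sat(E[p U (p ∧ b)]) = {0, 6, 7}
5 ∉ Sat(E[p U (p ∧ b)]) = {0, 6, 7}, so the formula does not hold at 5.

No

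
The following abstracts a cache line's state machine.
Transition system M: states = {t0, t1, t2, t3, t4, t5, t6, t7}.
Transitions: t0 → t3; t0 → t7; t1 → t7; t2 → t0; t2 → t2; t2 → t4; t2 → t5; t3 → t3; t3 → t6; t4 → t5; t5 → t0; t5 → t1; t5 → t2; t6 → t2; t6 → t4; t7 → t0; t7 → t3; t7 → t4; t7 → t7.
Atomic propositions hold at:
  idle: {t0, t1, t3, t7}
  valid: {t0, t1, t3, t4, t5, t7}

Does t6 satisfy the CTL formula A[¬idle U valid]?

Sat(¬idle) = {t2, t4, t5, t6}
A[¬idle U valid]: least fixpoint, start Z0 = Sat(valid) = {t0, t1, t3, t4, t5, t7}, add states in Sat(¬idle) with every successor in Z. Already a fixed point.
Sat(A[¬idle U valid]) = {t0, t1, t3, t4, t5, t7}
t6 ∉ Sat(A[¬idle U valid]) = {t0, t1, t3, t4, t5, t7}, so the formula does not hold at t6.

No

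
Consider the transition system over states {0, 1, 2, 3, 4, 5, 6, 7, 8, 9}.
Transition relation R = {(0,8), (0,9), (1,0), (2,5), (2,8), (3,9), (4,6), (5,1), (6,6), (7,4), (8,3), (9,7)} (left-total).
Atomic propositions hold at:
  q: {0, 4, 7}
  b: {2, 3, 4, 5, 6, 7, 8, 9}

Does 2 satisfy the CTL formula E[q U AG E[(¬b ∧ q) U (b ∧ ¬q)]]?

No

Sat(¬b) = {0, 1}
Sat(¬b ∧ q) = {0}
Sat(¬q) = {1, 2, 3, 5, 6, 8, 9}
Sat(b ∧ ¬q) = {2, 3, 5, 6, 8, 9}
E[(¬b ∧ q) U (b ∧ ¬q)]: least fixpoint, start Z0 = Sat((b ∧ ¬q)) = {2, 3, 5, 6, 8, 9}, add states in Sat(¬b ∧ q) with some successor in Z. Z1 = {0, 2, 3, 5, 6, 8, 9}; fixed.
Sat(E[(¬b ∧ q) U (b ∧ ¬q)]) = {0, 2, 3, 5, 6, 8, 9}
AG E[(¬b ∧ q) U (b ∧ ¬q)]: greatest fixpoint, start Z0 = {0, 2, 3, 5, 6, 8, 9}, keep only states in Sat with every successor in Z. Z1 = {0, 2, 3, 6, 8}; Z2 = {6, 8}; Z3 = {6}; fixed.
Sat(AG E[(¬b ∧ q) U (b ∧ ¬q)]) = {6}
E[q U AG E[(¬b ∧ q) U (b ∧ ¬q)]]: least fixpoint, start Z0 = Sat(AG E[(¬b ∧ q) U (b ∧ ¬q)]) = {6}, add states in Sat(q) with some successor in Z. Z1 = {4, 6}; Z2 = {4, 6, 7}; fixed.
Sat(E[q U AG E[(¬b ∧ q) U (b ∧ ¬q)]]) = {4, 6, 7}
2 ∉ Sat(E[q U AG E[(¬b ∧ q) U (b ∧ ¬q)]]) = {4, 6, 7}, so the formula does not hold at 2.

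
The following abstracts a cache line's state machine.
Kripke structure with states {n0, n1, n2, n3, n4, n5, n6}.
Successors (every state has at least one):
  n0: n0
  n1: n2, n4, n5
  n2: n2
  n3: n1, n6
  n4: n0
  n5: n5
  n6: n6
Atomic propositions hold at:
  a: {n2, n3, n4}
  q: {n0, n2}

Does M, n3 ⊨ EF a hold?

Yes

EF a: least fixpoint, start Z0 = {n2, n3, n4}, add states with some successor in Z. Z1 = {n1, n2, n3, n4}; fixed.
Sat(EF a) = {n1, n2, n3, n4}
n3 ∈ Sat(EF a) = {n1, n2, n3, n4}, so the formula holds at n3.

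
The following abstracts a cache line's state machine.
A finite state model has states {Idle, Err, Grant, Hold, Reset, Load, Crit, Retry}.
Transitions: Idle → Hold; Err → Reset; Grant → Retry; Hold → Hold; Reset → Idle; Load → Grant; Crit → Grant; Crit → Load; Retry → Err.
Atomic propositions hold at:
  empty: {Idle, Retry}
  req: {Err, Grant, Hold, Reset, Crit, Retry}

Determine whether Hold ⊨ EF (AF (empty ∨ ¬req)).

Sat(¬req) = {Idle, Load}
Sat(empty ∨ ¬req) = {Idle, Load, Retry}
AF (empty ∨ ¬req): least fixpoint, start Z0 = {Idle, Load, Retry}, add states with every successor in Z. Z1 = {Idle, Grant, Reset, Load, Retry}; Z2 = {Idle, Err, Grant, Reset, Load, Crit, Retry}; fixed.
Sat(AF (empty ∨ ¬req)) = {Idle, Err, Grant, Reset, Load, Crit, Retry}
EF (AF (empty ∨ ¬req)): least fixpoint, start Z0 = {Idle, Err, Grant, Reset, Load, Crit, Retry}, add states with some successor in Z. Already a fixed point.
Sat(EF (AF (empty ∨ ¬req))) = {Idle, Err, Grant, Reset, Load, Crit, Retry}
Hold ∉ Sat(EF (AF (empty ∨ ¬req))) = {Idle, Err, Grant, Reset, Load, Crit, Retry}, so the formula does not hold at Hold.

No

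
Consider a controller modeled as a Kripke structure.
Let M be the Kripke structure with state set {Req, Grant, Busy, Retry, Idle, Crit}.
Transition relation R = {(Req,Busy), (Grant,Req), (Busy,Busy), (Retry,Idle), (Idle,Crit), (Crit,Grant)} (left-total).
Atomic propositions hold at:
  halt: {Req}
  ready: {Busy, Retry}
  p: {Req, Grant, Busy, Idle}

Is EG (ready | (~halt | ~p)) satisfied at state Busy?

Yes

Sat(~halt) = {Grant, Busy, Retry, Idle, Crit}
Sat(~p) = {Retry, Crit}
Sat(~halt | ~p) = {Grant, Busy, Retry, Idle, Crit}
Sat(ready | (~halt | ~p)) = {Grant, Busy, Retry, Idle, Crit}
EG (ready | (~halt | ~p)): greatest fixpoint, start Z0 = {Grant, Busy, Retry, Idle, Crit}, keep only states in Sat with some successor in Z. Z1 = {Busy, Retry, Idle, Crit}; Z2 = {Busy, Retry, Idle}; Z3 = {Busy, Retry}; Z4 = {Busy}; fixed.
Sat(EG (ready | (~halt | ~p))) = {Busy}
Busy ∈ Sat(EG (ready | (~halt | ~p))) = {Busy}, so the formula holds at Busy.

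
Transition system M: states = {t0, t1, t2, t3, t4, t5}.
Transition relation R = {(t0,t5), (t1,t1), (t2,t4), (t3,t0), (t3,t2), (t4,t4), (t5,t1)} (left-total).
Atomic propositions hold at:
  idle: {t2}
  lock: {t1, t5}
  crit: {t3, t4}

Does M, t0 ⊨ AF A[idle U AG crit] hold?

No

AG crit: greatest fixpoint, start Z0 = {t3, t4}, keep only states in Sat with every successor in Z. Z1 = {t4}; fixed.
Sat(AG crit) = {t4}
A[idle U AG crit]: least fixpoint, start Z0 = Sat(AG crit) = {t4}, add states in Sat(idle) with every successor in Z. Z1 = {t2, t4}; fixed.
Sat(A[idle U AG crit]) = {t2, t4}
AF A[idle U AG crit]: least fixpoint, start Z0 = {t2, t4}, add states with every successor in Z. Already a fixed point.
Sat(AF A[idle U AG crit]) = {t2, t4}
t0 ∉ Sat(AF A[idle U AG crit]) = {t2, t4}, so the formula does not hold at t0.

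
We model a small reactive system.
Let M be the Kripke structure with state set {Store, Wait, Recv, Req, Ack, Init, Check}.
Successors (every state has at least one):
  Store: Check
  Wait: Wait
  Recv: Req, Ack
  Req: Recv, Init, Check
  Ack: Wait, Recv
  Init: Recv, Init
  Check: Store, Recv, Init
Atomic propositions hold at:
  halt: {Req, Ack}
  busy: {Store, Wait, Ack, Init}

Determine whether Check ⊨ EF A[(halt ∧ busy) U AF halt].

Yes

Sat(halt ∧ busy) = {Ack}
AF halt: least fixpoint, start Z0 = {Req, Ack}, add states with every successor in Z. Z1 = {Recv, Req, Ack}; fixed.
Sat(AF halt) = {Recv, Req, Ack}
A[(halt ∧ busy) U AF halt]: least fixpoint, start Z0 = Sat(AF halt) = {Recv, Req, Ack}, add states in Sat(halt ∧ busy) with every successor in Z. Already a fixed point.
Sat(A[(halt ∧ busy) U AF halt]) = {Recv, Req, Ack}
EF A[(halt ∧ busy) U AF halt]: least fixpoint, start Z0 = {Recv, Req, Ack}, add states with some successor in Z. Z1 = {Recv, Req, Ack, Init, Check}; Z2 = {Store, Recv, Req, Ack, Init, Check}; fixed.
Sat(EF A[(halt ∧ busy) U AF halt]) = {Store, Recv, Req, Ack, Init, Check}
Check ∈ Sat(EF A[(halt ∧ busy) U AF halt]) = {Store, Recv, Req, Ack, Init, Check}, so the formula holds at Check.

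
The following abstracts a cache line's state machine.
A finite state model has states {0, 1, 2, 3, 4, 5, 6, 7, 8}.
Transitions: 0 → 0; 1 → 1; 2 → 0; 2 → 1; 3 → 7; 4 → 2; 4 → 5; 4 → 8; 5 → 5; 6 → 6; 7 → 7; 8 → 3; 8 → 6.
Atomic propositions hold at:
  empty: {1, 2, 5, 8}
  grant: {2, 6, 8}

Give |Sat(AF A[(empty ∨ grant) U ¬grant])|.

Sat(empty ∨ grant) = {1, 2, 5, 6, 8}
Sat(¬grant) = {0, 1, 3, 4, 5, 7}
A[(empty ∨ grant) U ¬grant]: least fixpoint, start Z0 = Sat(¬grant) = {0, 1, 3, 4, 5, 7}, add states in Sat(empty ∨ grant) with every successor in Z. Z1 = {0, 1, 2, 3, 4, 5, 7}; fixed.
Sat(A[(empty ∨ grant) U ¬grant]) = {0, 1, 2, 3, 4, 5, 7}
AF A[(empty ∨ grant) U ¬grant]: least fixpoint, start Z0 = {0, 1, 2, 3, 4, 5, 7}, add states with every successor in Z. Already a fixed point.
Sat(AF A[(empty ∨ grant) U ¬grant]) = {0, 1, 2, 3, 4, 5, 7}
|Sat(AF A[(empty ∨ grant) U ¬grant])| = |{0, 1, 2, 3, 4, 5, 7}| = 7.

7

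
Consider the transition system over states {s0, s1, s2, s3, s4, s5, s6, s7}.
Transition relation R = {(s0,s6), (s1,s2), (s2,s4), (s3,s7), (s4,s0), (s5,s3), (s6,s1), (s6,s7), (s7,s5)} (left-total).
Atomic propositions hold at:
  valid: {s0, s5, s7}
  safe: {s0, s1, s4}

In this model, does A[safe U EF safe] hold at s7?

No

EF safe: least fixpoint, start Z0 = {s0, s1, s4}, add states with some successor in Z. Z1 = {s0, s1, s2, s4, s6}; fixed.
Sat(EF safe) = {s0, s1, s2, s4, s6}
A[safe U EF safe]: least fixpoint, start Z0 = Sat(EF safe) = {s0, s1, s2, s4, s6}, add states in Sat(safe) with every successor in Z. Already a fixed point.
Sat(A[safe U EF safe]) = {s0, s1, s2, s4, s6}
s7 ∉ Sat(A[safe U EF safe]) = {s0, s1, s2, s4, s6}, so the formula does not hold at s7.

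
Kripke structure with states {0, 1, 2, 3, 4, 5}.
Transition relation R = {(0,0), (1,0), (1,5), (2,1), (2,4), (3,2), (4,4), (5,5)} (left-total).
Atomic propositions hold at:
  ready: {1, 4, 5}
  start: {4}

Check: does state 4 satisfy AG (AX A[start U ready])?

Yes

A[start U ready]: least fixpoint, start Z0 = Sat(ready) = {1, 4, 5}, add states in Sat(start) with every successor in Z. Already a fixed point.
Sat(A[start U ready]) = {1, 4, 5}
Sat(AX A[start U ready]) = {s : every successor in {1, 4, 5}} = {2, 4, 5}
AG (AX A[start U ready]): greatest fixpoint, start Z0 = {2, 4, 5}, keep only states in Sat with every successor in Z. Z1 = {4, 5}; fixed.
Sat(AG (AX A[start U ready])) = {4, 5}
4 ∈ Sat(AG (AX A[start U ready])) = {4, 5}, so the formula holds at 4.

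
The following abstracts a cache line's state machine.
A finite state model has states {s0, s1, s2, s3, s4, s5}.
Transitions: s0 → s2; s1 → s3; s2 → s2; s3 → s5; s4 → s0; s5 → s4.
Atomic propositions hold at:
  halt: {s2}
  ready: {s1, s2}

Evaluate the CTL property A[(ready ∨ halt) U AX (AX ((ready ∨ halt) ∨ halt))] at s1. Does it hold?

No

Sat(ready ∨ halt) = {s1, s2}
Sat((ready ∨ halt) ∨ halt) = {s1, s2}
Sat(AX ((ready ∨ halt) ∨ halt)) = {s : every successor in {s1, s2}} = {s0, s2}
Sat(AX (AX ((ready ∨ halt) ∨ halt))) = {s : every successor in {s0, s2}} = {s0, s2, s4}
A[(ready ∨ halt) U AX (AX ((ready ∨ halt) ∨ halt))]: least fixpoint, start Z0 = Sat(AX (AX ((ready ∨ halt) ∨ halt))) = {s0, s2, s4}, add states in Sat(ready ∨ halt) with every successor in Z. Already a fixed point.
Sat(A[(ready ∨ halt) U AX (AX ((ready ∨ halt) ∨ halt))]) = {s0, s2, s4}
s1 ∉ Sat(A[(ready ∨ halt) U AX (AX ((ready ∨ halt) ∨ halt))]) = {s0, s2, s4}, so the formula does not hold at s1.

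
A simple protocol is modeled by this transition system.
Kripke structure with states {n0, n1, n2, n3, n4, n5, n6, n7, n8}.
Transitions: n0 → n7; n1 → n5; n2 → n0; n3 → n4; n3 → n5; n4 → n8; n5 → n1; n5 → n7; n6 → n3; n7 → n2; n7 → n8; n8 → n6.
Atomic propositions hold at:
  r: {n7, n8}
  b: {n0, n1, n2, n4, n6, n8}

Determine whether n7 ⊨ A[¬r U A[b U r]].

Sat(¬r) = {n0, n1, n2, n3, n4, n5, n6}
A[b U r]: least fixpoint, start Z0 = Sat(r) = {n7, n8}, add states in Sat(b) with every successor in Z. Z1 = {n0, n4, n7, n8}; Z2 = {n0, n2, n4, n7, n8}; fixed.
Sat(A[b U r]) = {n0, n2, n4, n7, n8}
A[¬r U A[b U r]]: least fixpoint, start Z0 = Sat(A[b U r]) = {n0, n2, n4, n7, n8}, add states in Sat(¬r) with every successor in Z. Already a fixed point.
Sat(A[¬r U A[b U r]]) = {n0, n2, n4, n7, n8}
n7 ∈ Sat(A[¬r U A[b U r]]) = {n0, n2, n4, n7, n8}, so the formula holds at n7.

Yes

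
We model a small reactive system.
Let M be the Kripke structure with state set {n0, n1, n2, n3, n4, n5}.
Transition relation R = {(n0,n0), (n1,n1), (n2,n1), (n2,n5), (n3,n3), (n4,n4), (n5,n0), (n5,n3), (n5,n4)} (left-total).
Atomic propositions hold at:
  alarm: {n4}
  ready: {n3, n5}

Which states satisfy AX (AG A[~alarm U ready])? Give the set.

{n3}

Sat(~alarm) = {n0, n1, n2, n3, n5}
A[~alarm U ready]: least fixpoint, start Z0 = Sat(ready) = {n3, n5}, add states in Sat(~alarm) with every successor in Z. Already a fixed point.
Sat(A[~alarm U ready]) = {n3, n5}
AG A[~alarm U ready]: greatest fixpoint, start Z0 = {n3, n5}, keep only states in Sat with every successor in Z. Z1 = {n3}; fixed.
Sat(AG A[~alarm U ready]) = {n3}
Sat(AX (AG A[~alarm U ready])) = {s : every successor in {n3}} = {n3}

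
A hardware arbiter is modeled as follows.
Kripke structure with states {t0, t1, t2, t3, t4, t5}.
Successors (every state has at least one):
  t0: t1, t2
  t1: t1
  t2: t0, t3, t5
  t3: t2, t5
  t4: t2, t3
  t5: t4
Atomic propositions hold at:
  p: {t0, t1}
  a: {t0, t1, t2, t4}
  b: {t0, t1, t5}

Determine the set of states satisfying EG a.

EG a: greatest fixpoint, start Z0 = {t0, t1, t2, t4}, keep only states in Sat with some successor in Z. Already a fixed point.
Sat(EG a) = {t0, t1, t2, t4}

{t0, t1, t2, t4}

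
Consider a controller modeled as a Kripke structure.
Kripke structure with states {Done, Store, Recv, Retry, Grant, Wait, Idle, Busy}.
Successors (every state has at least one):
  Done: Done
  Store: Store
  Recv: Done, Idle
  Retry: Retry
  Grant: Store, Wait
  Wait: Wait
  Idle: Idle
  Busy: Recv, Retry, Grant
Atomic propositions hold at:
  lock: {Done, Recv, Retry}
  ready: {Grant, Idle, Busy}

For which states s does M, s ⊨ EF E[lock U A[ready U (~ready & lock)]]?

Sat(~ready) = {Done, Store, Recv, Retry, Wait}
Sat(~ready & lock) = {Done, Recv, Retry}
A[ready U (~ready & lock)]: least fixpoint, start Z0 = Sat((~ready & lock)) = {Done, Recv, Retry}, add states in Sat(ready) with every successor in Z. Already a fixed point.
Sat(A[ready U (~ready & lock)]) = {Done, Recv, Retry}
E[lock U A[ready U (~ready & lock)]]: least fixpoint, start Z0 = Sat(A[ready U (~ready & lock)]) = {Done, Recv, Retry}, add states in Sat(lock) with some successor in Z. Already a fixed point.
Sat(E[lock U A[ready U (~ready & lock)]]) = {Done, Recv, Retry}
EF E[lock U A[ready U (~ready & lock)]]: least fixpoint, start Z0 = {Done, Recv, Retry}, add states with some successor in Z. Z1 = {Done, Recv, Retry, Busy}; fixed.
Sat(EF E[lock U A[ready U (~ready & lock)]]) = {Done, Recv, Retry, Busy}

{Done, Recv, Retry, Busy}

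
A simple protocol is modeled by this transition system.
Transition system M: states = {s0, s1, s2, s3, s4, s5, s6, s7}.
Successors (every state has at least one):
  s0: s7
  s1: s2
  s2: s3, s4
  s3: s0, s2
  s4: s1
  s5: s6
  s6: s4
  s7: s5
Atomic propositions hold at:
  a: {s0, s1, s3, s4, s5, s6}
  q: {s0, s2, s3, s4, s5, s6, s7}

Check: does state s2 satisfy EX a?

Yes

Sat(EX a) = {s : some successor in {s0, s1, s3, s4, s5, s6}} = {s2, s3, s4, s5, s6, s7}
s2 ∈ Sat(EX a) = {s2, s3, s4, s5, s6, s7}, so the formula holds at s2.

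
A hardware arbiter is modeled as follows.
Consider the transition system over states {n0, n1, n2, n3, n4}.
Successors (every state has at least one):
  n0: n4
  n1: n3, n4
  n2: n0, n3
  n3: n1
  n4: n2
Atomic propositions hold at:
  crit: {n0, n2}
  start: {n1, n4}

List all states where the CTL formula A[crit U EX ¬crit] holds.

{n0, n1, n2, n3}

Sat(¬crit) = {n1, n3, n4}
Sat(EX ¬crit) = {s : some successor in {n1, n3, n4}} = {n0, n1, n2, n3}
A[crit U EX ¬crit]: least fixpoint, start Z0 = Sat(EX ¬crit) = {n0, n1, n2, n3}, add states in Sat(crit) with every successor in Z. Already a fixed point.
Sat(A[crit U EX ¬crit]) = {n0, n1, n2, n3}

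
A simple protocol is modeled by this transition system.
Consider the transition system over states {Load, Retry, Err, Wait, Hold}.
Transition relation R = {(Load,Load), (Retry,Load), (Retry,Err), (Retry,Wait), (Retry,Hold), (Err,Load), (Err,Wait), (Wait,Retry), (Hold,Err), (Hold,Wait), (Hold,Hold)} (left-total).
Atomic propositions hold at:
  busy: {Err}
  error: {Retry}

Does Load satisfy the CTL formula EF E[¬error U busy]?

No

Sat(¬error) = {Load, Err, Wait, Hold}
E[¬error U busy]: least fixpoint, start Z0 = Sat(busy) = {Err}, add states in Sat(¬error) with some successor in Z. Z1 = {Err, Hold}; fixed.
Sat(E[¬error U busy]) = {Err, Hold}
EF E[¬error U busy]: least fixpoint, start Z0 = {Err, Hold}, add states with some successor in Z. Z1 = {Retry, Err, Hold}; Z2 = {Retry, Err, Wait, Hold}; fixed.
Sat(EF E[¬error U busy]) = {Retry, Err, Wait, Hold}
Load ∉ Sat(EF E[¬error U busy]) = {Retry, Err, Wait, Hold}, so the formula does not hold at Load.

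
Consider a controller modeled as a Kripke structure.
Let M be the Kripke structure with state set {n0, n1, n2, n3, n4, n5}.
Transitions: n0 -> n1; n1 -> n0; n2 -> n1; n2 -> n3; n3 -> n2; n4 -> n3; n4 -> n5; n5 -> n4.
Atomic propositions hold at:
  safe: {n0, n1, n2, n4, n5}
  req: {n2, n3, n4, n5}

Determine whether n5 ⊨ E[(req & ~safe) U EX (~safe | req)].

Yes

Sat(~safe) = {n3}
Sat(req & ~safe) = {n3}
Sat(~safe | req) = {n2, n3, n4, n5}
Sat(EX (~safe | req)) = {s : some successor in {n2, n3, n4, n5}} = {n2, n3, n4, n5}
E[(req & ~safe) U EX (~safe | req)]: least fixpoint, start Z0 = Sat(EX (~safe | req)) = {n2, n3, n4, n5}, add states in Sat(req & ~safe) with some successor in Z. Already a fixed point.
Sat(E[(req & ~safe) U EX (~safe | req)]) = {n2, n3, n4, n5}
n5 ∈ Sat(E[(req & ~safe) U EX (~safe | req)]) = {n2, n3, n4, n5}, so the formula holds at n5.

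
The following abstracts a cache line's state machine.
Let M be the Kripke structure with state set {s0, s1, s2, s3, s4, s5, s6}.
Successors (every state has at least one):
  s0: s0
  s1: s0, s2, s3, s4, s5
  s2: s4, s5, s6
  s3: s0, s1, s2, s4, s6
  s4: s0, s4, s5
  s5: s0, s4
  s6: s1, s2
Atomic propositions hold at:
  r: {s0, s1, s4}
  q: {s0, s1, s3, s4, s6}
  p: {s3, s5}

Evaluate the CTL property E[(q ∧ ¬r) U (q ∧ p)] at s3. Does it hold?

Yes

Sat(¬r) = {s2, s3, s5, s6}
Sat(q ∧ ¬r) = {s3, s6}
Sat(q ∧ p) = {s3}
E[(q ∧ ¬r) U (q ∧ p)]: least fixpoint, start Z0 = Sat((q ∧ p)) = {s3}, add states in Sat(q ∧ ¬r) with some successor in Z. Already a fixed point.
Sat(E[(q ∧ ¬r) U (q ∧ p)]) = {s3}
s3 ∈ Sat(E[(q ∧ ¬r) U (q ∧ p)]) = {s3}, so the formula holds at s3.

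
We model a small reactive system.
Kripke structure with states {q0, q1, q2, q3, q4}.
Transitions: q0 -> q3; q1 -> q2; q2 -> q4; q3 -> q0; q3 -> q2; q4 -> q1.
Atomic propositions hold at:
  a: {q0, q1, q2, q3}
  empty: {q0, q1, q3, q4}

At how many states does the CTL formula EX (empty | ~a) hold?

4

Sat(~a) = {q4}
Sat(empty | ~a) = {q0, q1, q3, q4}
Sat(EX (empty | ~a)) = {s : some successor in {q0, q1, q3, q4}} = {q0, q2, q3, q4}
|Sat(EX (empty | ~a))| = |{q0, q2, q3, q4}| = 4.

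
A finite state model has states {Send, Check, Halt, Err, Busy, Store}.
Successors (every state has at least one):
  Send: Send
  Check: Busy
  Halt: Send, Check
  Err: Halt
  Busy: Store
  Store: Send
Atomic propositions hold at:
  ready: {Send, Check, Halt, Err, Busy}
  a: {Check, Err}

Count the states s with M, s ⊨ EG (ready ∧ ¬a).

Sat(¬a) = {Send, Halt, Busy, Store}
Sat(ready ∧ ¬a) = {Send, Halt, Busy}
EG (ready ∧ ¬a): greatest fixpoint, start Z0 = {Send, Halt, Busy}, keep only states in Sat with some successor in Z. Z1 = {Send, Halt}; fixed.
Sat(EG (ready ∧ ¬a)) = {Send, Halt}
|Sat(EG (ready ∧ ¬a))| = |{Send, Halt}| = 2.

2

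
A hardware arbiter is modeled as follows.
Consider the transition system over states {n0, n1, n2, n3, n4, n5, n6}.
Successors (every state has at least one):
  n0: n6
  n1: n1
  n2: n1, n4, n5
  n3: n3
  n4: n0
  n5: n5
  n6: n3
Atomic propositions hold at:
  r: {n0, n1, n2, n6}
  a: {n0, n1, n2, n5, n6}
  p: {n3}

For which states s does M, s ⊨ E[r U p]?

E[r U p]: least fixpoint, start Z0 = Sat(p) = {n3}, add states in Sat(r) with some successor in Z. Z1 = {n3, n6}; Z2 = {n0, n3, n6}; fixed.
Sat(E[r U p]) = {n0, n3, n6}

{n0, n3, n6}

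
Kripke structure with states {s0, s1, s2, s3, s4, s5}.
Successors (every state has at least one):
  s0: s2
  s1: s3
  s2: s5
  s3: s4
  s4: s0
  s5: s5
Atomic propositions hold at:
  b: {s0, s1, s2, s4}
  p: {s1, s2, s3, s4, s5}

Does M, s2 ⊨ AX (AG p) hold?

AG p: greatest fixpoint, start Z0 = {s1, s2, s3, s4, s5}, keep only states in Sat with every successor in Z. Z1 = {s1, s2, s3, s5}; Z2 = {s1, s2, s5}; Z3 = {s2, s5}; fixed.
Sat(AG p) = {s2, s5}
Sat(AX (AG p)) = {s : every successor in {s2, s5}} = {s0, s2, s5}
s2 ∈ Sat(AX (AG p)) = {s0, s2, s5}, so the formula holds at s2.

Yes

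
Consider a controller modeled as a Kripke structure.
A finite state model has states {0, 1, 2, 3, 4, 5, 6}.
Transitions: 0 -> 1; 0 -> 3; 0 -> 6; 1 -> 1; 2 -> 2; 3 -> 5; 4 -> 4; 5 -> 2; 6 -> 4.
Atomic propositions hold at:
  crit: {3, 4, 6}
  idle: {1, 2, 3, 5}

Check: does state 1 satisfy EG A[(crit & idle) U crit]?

Sat(crit & idle) = {3}
A[(crit & idle) U crit]: least fixpoint, start Z0 = Sat(crit) = {3, 4, 6}, add states in Sat(crit & idle) with every successor in Z. Already a fixed point.
Sat(A[(crit & idle) U crit]) = {3, 4, 6}
EG A[(crit & idle) U crit]: greatest fixpoint, start Z0 = {3, 4, 6}, keep only states in Sat with some successor in Z. Z1 = {4, 6}; fixed.
Sat(EG A[(crit & idle) U crit]) = {4, 6}
1 ∉ Sat(EG A[(crit & idle) U crit]) = {4, 6}, so the formula does not hold at 1.

No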